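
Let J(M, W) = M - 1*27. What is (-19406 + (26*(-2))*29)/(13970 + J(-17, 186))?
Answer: -10457/6963 ≈ -1.5018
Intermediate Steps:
J(M, W) = -27 + M (J(M, W) = M - 27 = -27 + M)
(-19406 + (26*(-2))*29)/(13970 + J(-17, 186)) = (-19406 + (26*(-2))*29)/(13970 + (-27 - 17)) = (-19406 - 52*29)/(13970 - 44) = (-19406 - 1508)/13926 = -20914*1/13926 = -10457/6963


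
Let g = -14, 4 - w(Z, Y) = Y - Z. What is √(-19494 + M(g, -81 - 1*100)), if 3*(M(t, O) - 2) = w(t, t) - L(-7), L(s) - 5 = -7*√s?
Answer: √(-175431 + 21*I*√7)/3 ≈ 0.022109 + 139.61*I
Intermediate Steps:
w(Z, Y) = 4 + Z - Y (w(Z, Y) = 4 - (Y - Z) = 4 + (Z - Y) = 4 + Z - Y)
L(s) = 5 - 7*√s
M(t, O) = 5/3 + 7*I*√7/3 (M(t, O) = 2 + ((4 + t - t) - (5 - 7*I*√7))/3 = 2 + (4 - (5 - 7*I*√7))/3 = 2 + (4 + (-5 + 7*I*√7))/3 = 2 + (-1 + 7*I*√7)/3 = 2 + (-⅓ + 7*I*√7/3) = 5/3 + 7*I*√7/3)
√(-19494 + M(g, -81 - 1*100)) = √(-19494 + (5/3 + 7*I*√7/3)) = √(-58477/3 + 7*I*√7/3)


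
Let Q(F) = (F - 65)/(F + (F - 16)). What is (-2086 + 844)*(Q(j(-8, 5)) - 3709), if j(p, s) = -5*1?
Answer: 59842044/13 ≈ 4.6032e+6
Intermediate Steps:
j(p, s) = -5
Q(F) = (-65 + F)/(-16 + 2*F) (Q(F) = (-65 + F)/(F + (-16 + F)) = (-65 + F)/(-16 + 2*F))
(-2086 + 844)*(Q(j(-8, 5)) - 3709) = (-2086 + 844)*((-65 - 5)/(2*(-8 - 5)) - 3709) = -1242*((½)*(-70)/(-13) - 3709) = -1242*((½)*(-1/13)*(-70) - 3709) = -1242*(35/13 - 3709) = -1242*(-48182/13) = 59842044/13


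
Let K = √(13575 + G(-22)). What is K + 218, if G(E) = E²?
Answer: 218 + √14059 ≈ 336.57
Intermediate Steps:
K = √14059 (K = √(13575 + (-22)²) = √(13575 + 484) = √14059 ≈ 118.57)
K + 218 = √14059 + 218 = 218 + √14059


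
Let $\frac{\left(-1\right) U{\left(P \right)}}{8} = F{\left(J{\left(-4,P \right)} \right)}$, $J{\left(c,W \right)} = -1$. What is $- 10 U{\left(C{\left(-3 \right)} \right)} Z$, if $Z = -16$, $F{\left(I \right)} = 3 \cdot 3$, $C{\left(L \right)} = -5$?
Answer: $-11520$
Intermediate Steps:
$F{\left(I \right)} = 9$
$U{\left(P \right)} = -72$ ($U{\left(P \right)} = \left(-8\right) 9 = -72$)
$- 10 U{\left(C{\left(-3 \right)} \right)} Z = \left(-10\right) \left(-72\right) \left(-16\right) = 720 \left(-16\right) = -11520$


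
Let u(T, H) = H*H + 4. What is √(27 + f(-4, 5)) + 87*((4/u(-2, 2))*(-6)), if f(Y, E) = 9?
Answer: -255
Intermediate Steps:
u(T, H) = 4 + H² (u(T, H) = H² + 4 = 4 + H²)
√(27 + f(-4, 5)) + 87*((4/u(-2, 2))*(-6)) = √(27 + 9) + 87*((4/(4 + 2²))*(-6)) = √36 + 87*((4/(4 + 4))*(-6)) = 6 + 87*((4/8)*(-6)) = 6 + 87*((4*(⅛))*(-6)) = 6 + 87*((½)*(-6)) = 6 + 87*(-3) = 6 - 261 = -255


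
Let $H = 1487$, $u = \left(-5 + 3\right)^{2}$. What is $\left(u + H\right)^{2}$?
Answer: $2223081$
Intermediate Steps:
$u = 4$ ($u = \left(-2\right)^{2} = 4$)
$\left(u + H\right)^{2} = \left(4 + 1487\right)^{2} = 1491^{2} = 2223081$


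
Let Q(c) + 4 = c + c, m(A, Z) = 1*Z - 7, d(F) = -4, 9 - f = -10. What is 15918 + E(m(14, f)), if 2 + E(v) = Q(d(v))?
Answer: 15904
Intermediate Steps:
f = 19 (f = 9 - 1*(-10) = 9 + 10 = 19)
m(A, Z) = -7 + Z (m(A, Z) = Z - 7 = -7 + Z)
Q(c) = -4 + 2*c (Q(c) = -4 + (c + c) = -4 + 2*c)
E(v) = -14 (E(v) = -2 + (-4 + 2*(-4)) = -2 + (-4 - 8) = -2 - 12 = -14)
15918 + E(m(14, f)) = 15918 - 14 = 15904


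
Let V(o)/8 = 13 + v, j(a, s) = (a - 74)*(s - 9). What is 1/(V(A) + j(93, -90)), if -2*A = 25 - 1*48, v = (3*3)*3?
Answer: -1/1561 ≈ -0.00064061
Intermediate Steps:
v = 27 (v = 9*3 = 27)
A = 23/2 (A = -(25 - 1*48)/2 = -(25 - 48)/2 = -1/2*(-23) = 23/2 ≈ 11.500)
j(a, s) = (-74 + a)*(-9 + s)
V(o) = 320 (V(o) = 8*(13 + 27) = 8*40 = 320)
1/(V(A) + j(93, -90)) = 1/(320 + (666 - 74*(-90) - 9*93 + 93*(-90))) = 1/(320 + (666 + 6660 - 837 - 8370)) = 1/(320 - 1881) = 1/(-1561) = -1/1561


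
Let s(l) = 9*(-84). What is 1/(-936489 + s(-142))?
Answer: -1/937245 ≈ -1.0670e-6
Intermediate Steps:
s(l) = -756
1/(-936489 + s(-142)) = 1/(-936489 - 756) = 1/(-937245) = -1/937245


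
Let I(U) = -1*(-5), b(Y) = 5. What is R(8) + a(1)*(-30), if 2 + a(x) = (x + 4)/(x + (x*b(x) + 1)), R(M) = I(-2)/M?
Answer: 2195/56 ≈ 39.196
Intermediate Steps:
I(U) = 5
R(M) = 5/M
a(x) = -2 + (4 + x)/(1 + 6*x) (a(x) = -2 + (x + 4)/(x + (x*5 + 1)) = -2 + (4 + x)/(x + (5*x + 1)) = -2 + (4 + x)/(x + (1 + 5*x)) = -2 + (4 + x)/(1 + 6*x))
R(8) + a(1)*(-30) = 5/8 + ((2 - 11*1)/(1 + 6*1))*(-30) = 5*(1/8) + ((2 - 11)/(1 + 6))*(-30) = 5/8 + (-9/7)*(-30) = 5/8 + ((1/7)*(-9))*(-30) = 5/8 - 9/7*(-30) = 5/8 + 270/7 = 2195/56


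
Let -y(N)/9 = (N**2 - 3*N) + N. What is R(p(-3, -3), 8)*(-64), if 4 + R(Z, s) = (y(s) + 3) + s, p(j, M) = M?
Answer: 27200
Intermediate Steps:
y(N) = -9*N**2 + 18*N (y(N) = -9*((N**2 - 3*N) + N) = -9*(N**2 - 2*N) = -9*N**2 + 18*N)
R(Z, s) = -1 + s + 9*s*(2 - s) (R(Z, s) = -4 + ((9*s*(2 - s) + 3) + s) = -4 + ((3 + 9*s*(2 - s)) + s) = -4 + (3 + s + 9*s*(2 - s)) = -1 + s + 9*s*(2 - s))
R(p(-3, -3), 8)*(-64) = (-1 + 8 - 9*8*(-2 + 8))*(-64) = (-1 + 8 - 9*8*6)*(-64) = (-1 + 8 - 432)*(-64) = -425*(-64) = 27200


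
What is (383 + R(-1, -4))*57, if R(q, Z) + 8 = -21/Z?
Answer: 86697/4 ≈ 21674.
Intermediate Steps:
R(q, Z) = -8 - 21/Z
(383 + R(-1, -4))*57 = (383 + (-8 - 21/(-4)))*57 = (383 + (-8 - 21*(-1/4)))*57 = (383 + (-8 + 21/4))*57 = (383 - 11/4)*57 = (1521/4)*57 = 86697/4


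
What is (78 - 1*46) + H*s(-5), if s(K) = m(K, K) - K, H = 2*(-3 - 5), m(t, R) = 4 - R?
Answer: -192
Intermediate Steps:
H = -16 (H = 2*(-8) = -16)
s(K) = 4 - 2*K (s(K) = (4 - K) - K = 4 - 2*K)
(78 - 1*46) + H*s(-5) = (78 - 1*46) - 16*(4 - 2*(-5)) = (78 - 46) - 16*(4 + 10) = 32 - 16*14 = 32 - 224 = -192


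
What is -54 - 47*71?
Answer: -3391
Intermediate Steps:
-54 - 47*71 = -54 - 3337 = -3391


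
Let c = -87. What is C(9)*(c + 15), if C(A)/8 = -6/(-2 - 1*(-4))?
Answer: 1728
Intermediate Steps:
C(A) = -24 (C(A) = 8*(-6/(-2 - 1*(-4))) = 8*(-6/(-2 + 4)) = 8*(-6/2) = 8*(-6*½) = 8*(-3) = -24)
C(9)*(c + 15) = -24*(-87 + 15) = -24*(-72) = 1728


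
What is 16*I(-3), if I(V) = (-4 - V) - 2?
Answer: -48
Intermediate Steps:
I(V) = -6 - V
16*I(-3) = 16*(-6 - 1*(-3)) = 16*(-6 + 3) = 16*(-3) = -48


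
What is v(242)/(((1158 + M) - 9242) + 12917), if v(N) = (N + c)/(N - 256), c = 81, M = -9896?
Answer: 323/70882 ≈ 0.0045569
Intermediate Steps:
v(N) = (81 + N)/(-256 + N) (v(N) = (N + 81)/(N - 256) = (81 + N)/(-256 + N))
v(242)/(((1158 + M) - 9242) + 12917) = ((81 + 242)/(-256 + 242))/(((1158 - 9896) - 9242) + 12917) = (323/(-14))/((-8738 - 9242) + 12917) = (-1/14*323)/(-17980 + 12917) = -323/14/(-5063) = -323/14*(-1/5063) = 323/70882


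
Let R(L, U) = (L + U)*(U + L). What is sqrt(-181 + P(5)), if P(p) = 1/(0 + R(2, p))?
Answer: 2*I*sqrt(2217)/7 ≈ 13.453*I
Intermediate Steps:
R(L, U) = (L + U)**2 (R(L, U) = (L + U)*(L + U) = (L + U)**2)
P(p) = (2 + p)**(-2) (P(p) = 1/(0 + (2 + p)**2) = 1/((2 + p)**2) = (2 + p)**(-2))
sqrt(-181 + P(5)) = sqrt(-181 + (2 + 5)**(-2)) = sqrt(-181 + 7**(-2)) = sqrt(-181 + 1/49) = sqrt(-8868/49) = 2*I*sqrt(2217)/7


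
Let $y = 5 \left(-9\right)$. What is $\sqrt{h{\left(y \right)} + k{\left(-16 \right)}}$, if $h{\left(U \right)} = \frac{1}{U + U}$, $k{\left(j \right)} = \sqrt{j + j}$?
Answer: $\frac{\sqrt{-10 + 3600 i \sqrt{2}}}{30} \approx 1.6801 + 1.6834 i$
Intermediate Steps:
$y = -45$
$k{\left(j \right)} = \sqrt{2} \sqrt{j}$ ($k{\left(j \right)} = \sqrt{2 j} = \sqrt{2} \sqrt{j}$)
$h{\left(U \right)} = \frac{1}{2 U}$
$\sqrt{h{\left(y \right)} + k{\left(-16 \right)}} = \sqrt{\frac{1}{2 \left(-45\right)} + \sqrt{2} \sqrt{-16}} = \sqrt{\frac{1}{2} \left(- \frac{1}{45}\right) + \sqrt{2} \cdot 4 i} = \sqrt{- \frac{1}{90} + 4 i \sqrt{2}}$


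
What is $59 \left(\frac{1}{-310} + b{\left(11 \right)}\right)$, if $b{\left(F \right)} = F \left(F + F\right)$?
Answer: $\frac{4426121}{310} \approx 14278.0$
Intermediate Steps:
$b{\left(F \right)} = 2 F^{2}$ ($b{\left(F \right)} = F 2 F = 2 F^{2}$)
$59 \left(\frac{1}{-310} + b{\left(11 \right)}\right) = 59 \left(\frac{1}{-310} + 2 \cdot 11^{2}\right) = 59 \left(- \frac{1}{310} + 2 \cdot 121\right) = 59 \left(- \frac{1}{310} + 242\right) = 59 \cdot \frac{75019}{310} = \frac{4426121}{310}$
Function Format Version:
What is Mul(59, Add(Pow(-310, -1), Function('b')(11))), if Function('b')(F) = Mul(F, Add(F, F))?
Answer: Rational(4426121, 310) ≈ 14278.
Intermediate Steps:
Function('b')(F) = Mul(2, Pow(F, 2)) (Function('b')(F) = Mul(F, Mul(2, F)) = Mul(2, Pow(F, 2)))
Mul(59, Add(Pow(-310, -1), Function('b')(11))) = Mul(59, Add(Pow(-310, -1), Mul(2, Pow(11, 2)))) = Mul(59, Add(Rational(-1, 310), Mul(2, 121))) = Mul(59, Add(Rational(-1, 310), 242)) = Mul(59, Rational(75019, 310)) = Rational(4426121, 310)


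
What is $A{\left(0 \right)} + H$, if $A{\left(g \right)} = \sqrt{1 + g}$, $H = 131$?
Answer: $132$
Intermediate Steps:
$A{\left(0 \right)} + H = \sqrt{1 + 0} + 131 = \sqrt{1} + 131 = 1 + 131 = 132$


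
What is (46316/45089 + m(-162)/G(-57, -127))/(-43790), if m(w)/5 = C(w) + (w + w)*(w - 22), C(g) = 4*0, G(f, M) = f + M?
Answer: 36498932/987223655 ≈ 0.036971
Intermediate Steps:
G(f, M) = M + f
C(g) = 0
m(w) = 10*w*(-22 + w) (m(w) = 5*(0 + (w + w)*(w - 22)) = 5*(0 + (2*w)*(-22 + w)) = 5*(0 + 2*w*(-22 + w)) = 5*(2*w*(-22 + w)) = 10*w*(-22 + w))
(46316/45089 + m(-162)/G(-57, -127))/(-43790) = (46316/45089 + (10*(-162)*(-22 - 162))/(-127 - 57))/(-43790) = (46316*(1/45089) + (10*(-162)*(-184))/(-184))*(-1/43790) = (46316/45089 + 298080*(-1/184))*(-1/43790) = (46316/45089 - 1620)*(-1/43790) = -72997864/45089*(-1/43790) = 36498932/987223655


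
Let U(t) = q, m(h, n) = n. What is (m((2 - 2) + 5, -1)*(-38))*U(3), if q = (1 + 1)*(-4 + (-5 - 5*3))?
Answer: -1824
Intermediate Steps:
q = -48 (q = 2*(-4 + (-5 - 15)) = 2*(-4 - 20) = 2*(-24) = -48)
U(t) = -48
(m((2 - 2) + 5, -1)*(-38))*U(3) = -1*(-38)*(-48) = 38*(-48) = -1824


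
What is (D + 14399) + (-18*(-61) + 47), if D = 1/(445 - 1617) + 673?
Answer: 19006323/1172 ≈ 16217.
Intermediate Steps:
D = 788755/1172 (D = 1/(-1172) + 673 = -1/1172 + 673 = 788755/1172 ≈ 673.00)
(D + 14399) + (-18*(-61) + 47) = (788755/1172 + 14399) + (-18*(-61) + 47) = 17664383/1172 + (1098 + 47) = 17664383/1172 + 1145 = 19006323/1172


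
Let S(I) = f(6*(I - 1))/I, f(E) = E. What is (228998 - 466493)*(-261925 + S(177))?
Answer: 3670063196385/59 ≈ 6.2204e+10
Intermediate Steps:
S(I) = (-6 + 6*I)/I (S(I) = (6*(I - 1))/I = (6*(-1 + I))/I = (-6 + 6*I)/I)
(228998 - 466493)*(-261925 + S(177)) = (228998 - 466493)*(-261925 + (6 - 6/177)) = -237495*(-261925 + (6 - 6*1/177)) = -237495*(-261925 + (6 - 2/59)) = -237495*(-261925 + 352/59) = -237495*(-15453223/59) = 3670063196385/59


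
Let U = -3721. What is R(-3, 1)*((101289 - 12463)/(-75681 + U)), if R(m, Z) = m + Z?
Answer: 88826/39701 ≈ 2.2374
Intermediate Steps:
R(m, Z) = Z + m
R(-3, 1)*((101289 - 12463)/(-75681 + U)) = (1 - 3)*((101289 - 12463)/(-75681 - 3721)) = -177652/(-79402) = -177652*(-1)/79402 = -2*(-44413/39701) = 88826/39701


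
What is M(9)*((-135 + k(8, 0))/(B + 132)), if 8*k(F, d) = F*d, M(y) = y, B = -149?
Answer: 1215/17 ≈ 71.471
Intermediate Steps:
k(F, d) = F*d/8 (k(F, d) = (F*d)/8 = F*d/8)
M(9)*((-135 + k(8, 0))/(B + 132)) = 9*((-135 + (1/8)*8*0)/(-149 + 132)) = 9*((-135 + 0)/(-17)) = 9*(-135*(-1/17)) = 9*(135/17) = 1215/17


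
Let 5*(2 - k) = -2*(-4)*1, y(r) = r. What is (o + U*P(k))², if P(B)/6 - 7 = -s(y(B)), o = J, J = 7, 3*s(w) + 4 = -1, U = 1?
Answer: 3481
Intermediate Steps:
s(w) = -5/3 (s(w) = -4/3 + (⅓)*(-1) = -4/3 - ⅓ = -5/3)
o = 7
k = ⅖ (k = 2 - (-2*(-4))/5 = 2 - 8/5 = ⅖ ≈ 0.40000)
P(B) = 52 (P(B) = 42 + 6*(-1*(-5/3)) = 42 + 6*(5/3) = 42 + 10 = 52)
(o + U*P(k))² = (7 + 1*52)² = (7 + 52)² = 59² = 3481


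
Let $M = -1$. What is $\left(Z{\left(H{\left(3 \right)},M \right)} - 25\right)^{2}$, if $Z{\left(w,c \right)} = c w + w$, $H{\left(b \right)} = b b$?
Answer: $625$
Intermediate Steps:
$H{\left(b \right)} = b^{2}$
$Z{\left(w,c \right)} = w + c w$
$\left(Z{\left(H{\left(3 \right)},M \right)} - 25\right)^{2} = \left(3^{2} \left(1 - 1\right) - 25\right)^{2} = \left(9 \cdot 0 - 25\right)^{2} = \left(0 - 25\right)^{2} = \left(-25\right)^{2} = 625$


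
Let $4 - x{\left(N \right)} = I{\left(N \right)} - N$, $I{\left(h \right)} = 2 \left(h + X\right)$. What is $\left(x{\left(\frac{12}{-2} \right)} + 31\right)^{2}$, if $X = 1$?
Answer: $1521$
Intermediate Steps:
$I{\left(h \right)} = 2 + 2 h$ ($I{\left(h \right)} = 2 \left(h + 1\right) = 2 \left(1 + h\right) = 2 + 2 h$)
$x{\left(N \right)} = 2 - N$ ($x{\left(N \right)} = 4 - \left(\left(2 + 2 N\right) - N\right) = 4 - \left(2 + N\right) = 2 - N$)
$\left(x{\left(\frac{12}{-2} \right)} + 31\right)^{2} = \left(\left(2 - \frac{12}{-2}\right) + 31\right)^{2} = \left(\left(2 - 12 \left(- \frac{1}{2}\right)\right) + 31\right)^{2} = \left(\left(2 - -6\right) + 31\right)^{2} = \left(\left(2 + 6\right) + 31\right)^{2} = \left(8 + 31\right)^{2} = 39^{2} = 1521$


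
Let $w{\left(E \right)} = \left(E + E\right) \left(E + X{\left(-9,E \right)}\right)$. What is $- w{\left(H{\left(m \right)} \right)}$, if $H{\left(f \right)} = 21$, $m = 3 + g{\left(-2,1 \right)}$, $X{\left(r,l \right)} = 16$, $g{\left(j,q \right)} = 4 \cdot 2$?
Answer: $-1554$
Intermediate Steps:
$g{\left(j,q \right)} = 8$
$m = 11$ ($m = 3 + 8 = 11$)
$w{\left(E \right)} = 2 E \left(16 + E\right)$ ($w{\left(E \right)} = \left(E + E\right) \left(E + 16\right) = 2 E \left(16 + E\right)$)
$- w{\left(H{\left(m \right)} \right)} = - 2 \cdot 21 \left(16 + 21\right) = - 2 \cdot 21 \cdot 37 = \left(-1\right) 1554 = -1554$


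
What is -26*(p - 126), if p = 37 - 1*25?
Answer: 2964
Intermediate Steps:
p = 12 (p = 37 - 25 = 12)
-26*(p - 126) = -26*(12 - 126) = -26*(-114) = 2964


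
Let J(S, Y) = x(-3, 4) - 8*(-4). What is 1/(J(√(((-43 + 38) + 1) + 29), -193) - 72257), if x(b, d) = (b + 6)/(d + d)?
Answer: -8/577797 ≈ -1.3846e-5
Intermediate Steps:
x(b, d) = (6 + b)/(2*d) (x(b, d) = (6 + b)/((2*d)) = (6 + b)*(1/(2*d)) = (6 + b)/(2*d))
J(S, Y) = 259/8 (J(S, Y) = (½)*(6 - 3)/4 - 8*(-4) = (½)*(¼)*3 + 32 = 3/8 + 32 = 259/8)
1/(J(√(((-43 + 38) + 1) + 29), -193) - 72257) = 1/(259/8 - 72257) = 1/(-577797/8) = -8/577797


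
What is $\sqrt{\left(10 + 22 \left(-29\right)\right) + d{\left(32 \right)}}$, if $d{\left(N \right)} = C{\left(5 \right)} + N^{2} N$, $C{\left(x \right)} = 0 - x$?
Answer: $\sqrt{32135} \approx 179.26$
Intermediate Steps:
$C{\left(x \right)} = - x$
$d{\left(N \right)} = -5 + N^{3}$ ($d{\left(N \right)} = \left(-1\right) 5 + N^{2} N = -5 + N^{3}$)
$\sqrt{\left(10 + 22 \left(-29\right)\right) + d{\left(32 \right)}} = \sqrt{\left(10 + 22 \left(-29\right)\right) - \left(5 - 32^{3}\right)} = \sqrt{\left(10 - 638\right) + \left(-5 + 32768\right)} = \sqrt{-628 + 32763} = \sqrt{32135}$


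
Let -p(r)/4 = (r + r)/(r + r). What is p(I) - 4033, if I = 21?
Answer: -4037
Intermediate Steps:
p(r) = -4 (p(r) = -4*(r + r)/(r + r) = -4*2*r/(2*r) = -4*2*r*1/(2*r) = -4*1 = -4)
p(I) - 4033 = -4 - 4033 = -4037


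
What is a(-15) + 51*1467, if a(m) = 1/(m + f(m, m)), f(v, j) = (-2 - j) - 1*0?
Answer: 149633/2 ≈ 74817.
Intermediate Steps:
f(v, j) = -2 - j (f(v, j) = (-2 - j) + 0 = -2 - j)
a(m) = -1/2 (a(m) = 1/(m + (-2 - m)) = 1/(-2) = -1/2)
a(-15) + 51*1467 = -1/2 + 51*1467 = -1/2 + 74817 = 149633/2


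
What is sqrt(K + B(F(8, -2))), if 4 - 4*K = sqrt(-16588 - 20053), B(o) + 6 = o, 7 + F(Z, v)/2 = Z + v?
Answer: sqrt(-28 - I*sqrt(36641))/2 ≈ 4.5477 - 5.2614*I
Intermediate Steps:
F(Z, v) = -14 + 2*Z + 2*v (F(Z, v) = -14 + 2*(Z + v) = -14 + (2*Z + 2*v) = -14 + 2*Z + 2*v)
B(o) = -6 + o
K = 1 - I*sqrt(36641)/4 (K = 1 - sqrt(-16588 - 20053)/4 = 1 - I*sqrt(36641)/4 ≈ 1.0 - 47.855*I)
sqrt(K + B(F(8, -2))) = sqrt((1 - I*sqrt(36641)/4) + (-6 + (-14 + 2*8 + 2*(-2)))) = sqrt((1 - I*sqrt(36641)/4) + (-6 + (-14 + 16 - 4))) = sqrt((1 - I*sqrt(36641)/4) + (-6 - 2)) = sqrt((1 - I*sqrt(36641)/4) - 8) = sqrt(-7 - I*sqrt(36641)/4)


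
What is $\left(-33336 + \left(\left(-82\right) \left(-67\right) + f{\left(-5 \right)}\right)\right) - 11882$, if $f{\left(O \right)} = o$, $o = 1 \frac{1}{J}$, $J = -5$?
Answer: $- \frac{198621}{5} \approx -39724.0$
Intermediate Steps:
$o = - \frac{1}{5}$ ($o = 1 \frac{1}{-5} = 1 \left(- \frac{1}{5}\right) = - \frac{1}{5} \approx -0.2$)
$f{\left(O \right)} = - \frac{1}{5}$
$\left(-33336 + \left(\left(-82\right) \left(-67\right) + f{\left(-5 \right)}\right)\right) - 11882 = \left(-33336 - - \frac{27469}{5}\right) - 11882 = \left(-33336 + \left(5494 - \frac{1}{5}\right)\right) - 11882 = \left(-33336 + \frac{27469}{5}\right) - 11882 = - \frac{139211}{5} - 11882 = - \frac{198621}{5}$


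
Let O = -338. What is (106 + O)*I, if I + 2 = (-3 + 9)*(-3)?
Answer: 4640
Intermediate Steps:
I = -20 (I = -2 + (-3 + 9)*(-3) = -2 + 6*(-3) = -2 - 18 = -20)
(106 + O)*I = (106 - 338)*(-20) = -232*(-20) = 4640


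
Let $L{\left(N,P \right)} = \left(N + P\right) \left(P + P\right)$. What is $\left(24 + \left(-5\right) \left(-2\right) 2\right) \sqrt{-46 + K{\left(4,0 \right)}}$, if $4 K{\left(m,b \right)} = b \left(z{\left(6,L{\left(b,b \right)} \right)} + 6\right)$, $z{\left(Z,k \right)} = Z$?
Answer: $44 i \sqrt{46} \approx 298.42 i$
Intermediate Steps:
$L{\left(N,P \right)} = 2 P \left(N + P\right)$ ($L{\left(N,P \right)} = \left(N + P\right) 2 P = 2 P \left(N + P\right)$)
$K{\left(m,b \right)} = 3 b$ ($K{\left(m,b \right)} = \frac{b \left(6 + 6\right)}{4} = \frac{b 12}{4} = \frac{12 b}{4} = 3 b$)
$\left(24 + \left(-5\right) \left(-2\right) 2\right) \sqrt{-46 + K{\left(4,0 \right)}} = \left(24 + \left(-5\right) \left(-2\right) 2\right) \sqrt{-46 + 3 \cdot 0} = \left(24 + 10 \cdot 2\right) \sqrt{-46 + 0} = \left(24 + 20\right) \sqrt{-46} = 44 i \sqrt{46}$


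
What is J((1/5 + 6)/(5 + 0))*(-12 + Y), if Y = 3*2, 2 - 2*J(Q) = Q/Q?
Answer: -3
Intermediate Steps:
J(Q) = ½ (J(Q) = 1 - Q/(2*Q) = 1 - ½*1 = 1 - ½ = ½)
Y = 6
J((1/5 + 6)/(5 + 0))*(-12 + Y) = (-12 + 6)/2 = (½)*(-6) = -3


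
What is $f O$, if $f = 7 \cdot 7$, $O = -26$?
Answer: $-1274$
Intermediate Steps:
$f = 49$
$f O = 49 \left(-26\right) = -1274$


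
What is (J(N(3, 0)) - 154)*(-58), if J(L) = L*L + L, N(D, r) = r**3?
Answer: 8932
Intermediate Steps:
J(L) = L + L**2 (J(L) = L**2 + L = L + L**2)
(J(N(3, 0)) - 154)*(-58) = (0**3*(1 + 0**3) - 154)*(-58) = (0*(1 + 0) - 154)*(-58) = (0*1 - 154)*(-58) = (0 - 154)*(-58) = -154*(-58) = 8932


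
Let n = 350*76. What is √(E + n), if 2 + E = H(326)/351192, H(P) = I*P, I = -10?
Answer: √205030313653422/87798 ≈ 163.09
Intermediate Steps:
n = 26600
H(P) = -10*P
E = -176411/87798 (E = -2 - 10*326/351192 = -2 - 3260*1/351192 = -2 - 815/87798 = -176411/87798 ≈ -2.0093)
√(E + n) = √(-176411/87798 + 26600) = √(2335250389/87798) = √205030313653422/87798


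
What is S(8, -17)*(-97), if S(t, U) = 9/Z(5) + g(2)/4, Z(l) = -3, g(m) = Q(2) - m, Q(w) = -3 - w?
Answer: 1843/4 ≈ 460.75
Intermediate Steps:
g(m) = -5 - m (g(m) = (-3 - 1*2) - m = (-3 - 2) - m = -5 - m)
S(t, U) = -19/4 (S(t, U) = 9/(-3) + (-5 - 1*2)/4 = 9*(-⅓) + (-5 - 2)*(¼) = -3 - 7*¼ = -3 - 7/4 = -19/4)
S(8, -17)*(-97) = -19/4*(-97) = 1843/4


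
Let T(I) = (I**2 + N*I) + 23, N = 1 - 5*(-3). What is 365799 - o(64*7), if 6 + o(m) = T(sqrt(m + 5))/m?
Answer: 5852863/16 - sqrt(453)/28 ≈ 3.6580e+5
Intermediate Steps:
N = 16 (N = 1 + 15 = 16)
T(I) = 23 + I**2 + 16*I (T(I) = (I**2 + 16*I) + 23 = 23 + I**2 + 16*I)
o(m) = -6 + (28 + m + 16*sqrt(5 + m))/m (o(m) = -6 + (23 + (sqrt(m + 5))**2 + 16*sqrt(m + 5))/m = -6 + (23 + (sqrt(5 + m))**2 + 16*sqrt(5 + m))/m = -6 + (23 + (5 + m) + 16*sqrt(5 + m))/m = -6 + (28 + m + 16*sqrt(5 + m))/m)
365799 - o(64*7) = 365799 - (28 - 320*7 + 16*sqrt(5 + 64*7))/(64*7) = 365799 - (28 - 5*448 + 16*sqrt(5 + 448))/448 = 365799 - (28 - 2240 + 16*sqrt(453))/448 = 365799 - (-2212 + 16*sqrt(453))/448 = 365799 - (-79/16 + sqrt(453)/28) = 365799 + (79/16 - sqrt(453)/28) = 5852863/16 - sqrt(453)/28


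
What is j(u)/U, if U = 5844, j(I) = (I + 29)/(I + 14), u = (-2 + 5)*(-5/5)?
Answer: 13/32142 ≈ 0.00040446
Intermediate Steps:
u = -3 (u = 3*(-5*⅕) = 3*(-1) = -3)
j(I) = (29 + I)/(14 + I)
j(u)/U = ((29 - 3)/(14 - 3))/5844 = (26/11)*(1/5844) = 13/32142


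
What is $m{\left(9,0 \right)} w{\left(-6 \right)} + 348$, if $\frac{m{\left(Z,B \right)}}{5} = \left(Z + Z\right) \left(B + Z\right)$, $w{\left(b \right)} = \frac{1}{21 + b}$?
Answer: $402$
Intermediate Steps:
$m{\left(Z,B \right)} = 10 Z \left(B + Z\right)$ ($m{\left(Z,B \right)} = 5 \left(Z + Z\right) \left(B + Z\right) = 5 \cdot 2 Z \left(B + Z\right) = 10 Z \left(B + Z\right)$)
$m{\left(9,0 \right)} w{\left(-6 \right)} + 348 = \frac{10 \cdot 9 \left(0 + 9\right)}{21 - 6} + 348 = \frac{10 \cdot 9 \cdot 9}{15} + 348 = 810 \cdot \frac{1}{15} + 348 = 54 + 348 = 402$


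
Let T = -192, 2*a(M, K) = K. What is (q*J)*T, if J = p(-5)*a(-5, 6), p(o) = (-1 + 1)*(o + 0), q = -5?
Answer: 0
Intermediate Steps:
a(M, K) = K/2
p(o) = 0 (p(o) = 0*o = 0)
J = 0 (J = 0*((½)*6) = 0*3 = 0)
(q*J)*T = -5*0*(-192) = 0*(-192) = 0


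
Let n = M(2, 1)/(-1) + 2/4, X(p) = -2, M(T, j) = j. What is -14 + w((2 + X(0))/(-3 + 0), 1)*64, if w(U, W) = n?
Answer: -46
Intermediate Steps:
n = -1/2 (n = 1/(-1) + 2/4 = 1*(-1) + 2*(1/4) = -1 + 1/2 = -1/2 ≈ -0.50000)
w(U, W) = -1/2
-14 + w((2 + X(0))/(-3 + 0), 1)*64 = -14 - 1/2*64 = -14 - 32 = -46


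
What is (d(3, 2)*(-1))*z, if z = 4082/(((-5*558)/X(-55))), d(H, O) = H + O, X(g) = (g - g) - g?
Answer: 112255/279 ≈ 402.35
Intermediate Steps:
X(g) = -g (X(g) = 0 - g = -g)
z = -22451/279 (z = 4082/(((-5*558)/((-1*(-55))))) = 4082/((-2790/55)) = 4082/((-2790*1/55)) = 4082/(-558/11) = 4082*(-11/558) = -22451/279 ≈ -80.469)
(d(3, 2)*(-1))*z = ((3 + 2)*(-1))*(-22451/279) = (5*(-1))*(-22451/279) = -5*(-22451/279) = 112255/279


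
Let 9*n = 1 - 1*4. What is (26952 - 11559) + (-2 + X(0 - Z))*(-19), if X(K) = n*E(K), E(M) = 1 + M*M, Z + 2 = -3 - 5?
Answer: 48212/3 ≈ 16071.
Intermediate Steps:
n = -1/3 (n = (1 - 1*4)/9 = (1 - 4)/9 = (1/9)*(-3) = -1/3 ≈ -0.33333)
Z = -10 (Z = -2 + (-3 - 5) = -2 - 8 = -10)
E(M) = 1 + M**2
X(K) = -1/3 - K**2/3 (X(K) = -(1 + K**2)/3 = -1/3 - K**2/3)
(26952 - 11559) + (-2 + X(0 - Z))*(-19) = (26952 - 11559) + (-2 + (-1/3 - (0 - 1*(-10))**2/3))*(-19) = 15393 + (-2 + (-1/3 - (0 + 10)**2/3))*(-19) = 15393 + (-2 + (-1/3 - 1/3*10**2))*(-19) = 15393 + (-2 + (-1/3 - 1/3*100))*(-19) = 15393 + (-2 + (-1/3 - 100/3))*(-19) = 15393 + (-2 - 101/3)*(-19) = 15393 - 107/3*(-19) = 15393 + 2033/3 = 48212/3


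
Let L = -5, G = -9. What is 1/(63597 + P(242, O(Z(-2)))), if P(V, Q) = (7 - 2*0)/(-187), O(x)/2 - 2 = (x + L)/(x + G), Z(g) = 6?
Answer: 187/11892632 ≈ 1.5724e-5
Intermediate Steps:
O(x) = 4 + 2*(-5 + x)/(-9 + x) (O(x) = 4 + 2*((x - 5)/(x - 9)) = 4 + 2*((-5 + x)/(-9 + x)) = 4 + 2*(-5 + x)/(-9 + x))
P(V, Q) = -7/187 (P(V, Q) = (7 + 0)*(-1/187) = 7*(-1/187) = -7/187)
1/(63597 + P(242, O(Z(-2)))) = 1/(63597 - 7/187) = 1/(11892632/187) = 187/11892632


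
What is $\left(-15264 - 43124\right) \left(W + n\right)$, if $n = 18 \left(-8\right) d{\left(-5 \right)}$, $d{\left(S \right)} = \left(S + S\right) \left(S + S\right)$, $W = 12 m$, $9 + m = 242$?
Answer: $677534352$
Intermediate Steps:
$m = 233$ ($m = -9 + 242 = 233$)
$W = 2796$ ($W = 12 \cdot 233 = 2796$)
$d{\left(S \right)} = 4 S^{2}$ ($d{\left(S \right)} = 2 S 2 S = 4 S^{2}$)
$n = -14400$ ($n = 18 \left(-8\right) 4 \left(-5\right)^{2} = - 144 \cdot 4 \cdot 25 = \left(-144\right) 100 = -14400$)
$\left(-15264 - 43124\right) \left(W + n\right) = \left(-15264 - 43124\right) \left(2796 - 14400\right) = \left(-58388\right) \left(-11604\right) = 677534352$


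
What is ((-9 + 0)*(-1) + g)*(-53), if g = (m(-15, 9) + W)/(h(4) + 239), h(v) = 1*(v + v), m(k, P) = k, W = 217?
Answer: -128525/247 ≈ -520.34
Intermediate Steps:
h(v) = 2*v (h(v) = 1*(2*v) = 2*v)
g = 202/247 (g = (-15 + 217)/(2*4 + 239) = 202/(8 + 239) = 202/247 ≈ 0.81781)
((-9 + 0)*(-1) + g)*(-53) = ((-9 + 0)*(-1) + 202/247)*(-53) = (-9*(-1) + 202/247)*(-53) = (9 + 202/247)*(-53) = (2425/247)*(-53) = -128525/247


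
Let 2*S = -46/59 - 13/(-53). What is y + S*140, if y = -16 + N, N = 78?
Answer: 76904/3127 ≈ 24.594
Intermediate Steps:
y = 62 (y = -16 + 78 = 62)
S = -1671/6254 (S = (-46/59 - 13/(-53))/2 = (-46*1/59 - 13*(-1/53))/2 = (-46/59 + 13/53)/2 = (1/2)*(-1671/3127) = -1671/6254 ≈ -0.26719)
y + S*140 = 62 - 1671/6254*140 = 62 - 116970/3127 = 76904/3127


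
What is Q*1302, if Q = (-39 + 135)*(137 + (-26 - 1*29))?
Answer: 10249344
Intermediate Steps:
Q = 7872 (Q = 96*(137 + (-26 - 29)) = 96*(137 - 55) = 96*82 = 7872)
Q*1302 = 7872*1302 = 10249344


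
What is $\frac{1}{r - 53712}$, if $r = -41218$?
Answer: $- \frac{1}{94930} \approx -1.0534 \cdot 10^{-5}$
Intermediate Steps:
$\frac{1}{r - 53712} = \frac{1}{-41218 - 53712} = \frac{1}{-94930} = - \frac{1}{94930}$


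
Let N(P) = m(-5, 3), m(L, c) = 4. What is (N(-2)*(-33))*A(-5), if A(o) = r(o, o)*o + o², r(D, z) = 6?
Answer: 660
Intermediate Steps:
N(P) = 4
A(o) = o² + 6*o (A(o) = 6*o + o² = o² + 6*o)
(N(-2)*(-33))*A(-5) = (4*(-33))*(-5*(6 - 5)) = -(-660) = -132*(-5) = 660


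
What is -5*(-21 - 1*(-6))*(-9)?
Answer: -675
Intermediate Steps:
-5*(-21 - 1*(-6))*(-9) = -5*(-21 + 6)*(-9) = -5*(-15)*(-9) = 75*(-9) = -675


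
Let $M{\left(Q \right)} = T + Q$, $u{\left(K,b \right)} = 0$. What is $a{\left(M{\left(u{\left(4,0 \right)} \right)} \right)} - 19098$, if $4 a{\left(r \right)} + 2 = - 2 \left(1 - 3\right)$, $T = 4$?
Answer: $- \frac{38195}{2} \approx -19098.0$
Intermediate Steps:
$M{\left(Q \right)} = 4 + Q$
$a{\left(r \right)} = \frac{1}{2}$ ($a{\left(r \right)} = - \frac{1}{2} + \frac{\left(-2\right) \left(1 - 3\right)}{4} = - \frac{1}{2} + \frac{\left(-2\right) \left(-2\right)}{4} = - \frac{1}{2} + \frac{1}{4} \cdot 4 = - \frac{1}{2} + 1 = \frac{1}{2}$)
$a{\left(M{\left(u{\left(4,0 \right)} \right)} \right)} - 19098 = \frac{1}{2} - 19098 = - \frac{38195}{2}$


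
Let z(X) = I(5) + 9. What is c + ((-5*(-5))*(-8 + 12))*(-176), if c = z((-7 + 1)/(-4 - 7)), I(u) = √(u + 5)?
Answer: -17591 + √10 ≈ -17588.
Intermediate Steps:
I(u) = √(5 + u)
z(X) = 9 + √10 (z(X) = √(5 + 5) + 9 = √10 + 9 = 9 + √10)
c = 9 + √10 ≈ 12.162
c + ((-5*(-5))*(-8 + 12))*(-176) = (9 + √10) + ((-5*(-5))*(-8 + 12))*(-176) = (9 + √10) + (25*4)*(-176) = (9 + √10) + 100*(-176) = (9 + √10) - 17600 = -17591 + √10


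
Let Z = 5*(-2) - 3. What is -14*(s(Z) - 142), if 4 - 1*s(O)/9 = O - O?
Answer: 1484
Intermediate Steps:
Z = -13 (Z = -10 - 3 = -13)
s(O) = 36 (s(O) = 36 - 9*(O - O) = 36 - 9*0 = 36 + 0 = 36)
-14*(s(Z) - 142) = -14*(36 - 142) = -14*(-106) = 1484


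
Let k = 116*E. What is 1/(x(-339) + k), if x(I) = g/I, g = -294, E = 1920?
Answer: 113/25167458 ≈ 4.4899e-6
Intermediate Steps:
x(I) = -294/I
k = 222720 (k = 116*1920 = 222720)
1/(x(-339) + k) = 1/(-294/(-339) + 222720) = 1/(-294*(-1/339) + 222720) = 1/(98/113 + 222720) = 1/(25167458/113) = 113/25167458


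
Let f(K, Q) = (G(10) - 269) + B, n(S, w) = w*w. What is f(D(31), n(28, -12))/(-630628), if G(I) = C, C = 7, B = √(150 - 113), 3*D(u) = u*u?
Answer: 131/315314 - √37/630628 ≈ 0.00040581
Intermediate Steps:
n(S, w) = w²
D(u) = u²/3 (D(u) = (u*u)/3 = u²/3)
B = √37 ≈ 6.0828
G(I) = 7
f(K, Q) = -262 + √37 (f(K, Q) = (7 - 269) + √37 = -262 + √37)
f(D(31), n(28, -12))/(-630628) = (-262 + √37)/(-630628) = (-262 + √37)*(-1/630628) = 131/315314 - √37/630628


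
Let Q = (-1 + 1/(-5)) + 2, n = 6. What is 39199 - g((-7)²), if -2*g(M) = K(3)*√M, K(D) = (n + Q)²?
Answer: 984021/25 ≈ 39361.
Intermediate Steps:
Q = ⅘ (Q = (-1 - ⅕) + 2 = -6/5 + 2 = ⅘ ≈ 0.80000)
K(D) = 1156/25 (K(D) = (6 + ⅘)² = (34/5)² = 1156/25)
g(M) = -578*√M/25
39199 - g((-7)²) = 39199 - (-578)*√((-7)²)/25 = 39199 - (-578)*√49/25 = 39199 - (-578)*7/25 = 39199 - 1*(-4046/25) = 39199 + 4046/25 = 984021/25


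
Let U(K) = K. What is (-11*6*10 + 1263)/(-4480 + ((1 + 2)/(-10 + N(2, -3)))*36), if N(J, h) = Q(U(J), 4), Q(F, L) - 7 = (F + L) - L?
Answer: -603/4588 ≈ -0.13143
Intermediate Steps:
Q(F, L) = 7 + F (Q(F, L) = 7 + ((F + L) - L) = 7 + F)
N(J, h) = 7 + J
(-11*6*10 + 1263)/(-4480 + ((1 + 2)/(-10 + N(2, -3)))*36) = (-11*6*10 + 1263)/(-4480 + ((1 + 2)/(-10 + (7 + 2)))*36) = (-66*10 + 1263)/(-4480 + (3/(-10 + 9))*36) = (-660 + 1263)/(-4480 + (3/(-1))*36) = 603/(-4480 + (3*(-1))*36) = 603/(-4480 - 3*36) = 603/(-4480 - 108) = 603/(-4588) = 603*(-1/4588) = -603/4588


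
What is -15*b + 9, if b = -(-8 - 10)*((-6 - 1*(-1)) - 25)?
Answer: 8109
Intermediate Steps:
b = -540 (b = -(-18)*((-6 + 1) - 25) = -(-18)*(-5 - 25) = -(-18)*(-30) = -1*540 = -540)
-15*b + 9 = -15*(-540) + 9 = 8100 + 9 = 8109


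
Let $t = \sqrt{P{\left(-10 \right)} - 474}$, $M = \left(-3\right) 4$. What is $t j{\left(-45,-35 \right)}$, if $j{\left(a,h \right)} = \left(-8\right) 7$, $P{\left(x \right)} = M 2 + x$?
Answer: $- 112 i \sqrt{127} \approx - 1262.2 i$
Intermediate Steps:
$M = -12$
$P{\left(x \right)} = -24 + x$ ($P{\left(x \right)} = \left(-12\right) 2 + x = -24 + x$)
$j{\left(a,h \right)} = -56$
$t = 2 i \sqrt{127}$ ($t = \sqrt{\left(-24 - 10\right) - 474} = \sqrt{-34 - 474} = \sqrt{-508} = 2 i \sqrt{127} \approx 22.539 i$)
$t j{\left(-45,-35 \right)} = 2 i \sqrt{127} \left(-56\right) = - 112 i \sqrt{127}$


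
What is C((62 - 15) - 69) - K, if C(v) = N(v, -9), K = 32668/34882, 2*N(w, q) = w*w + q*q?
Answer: 9821497/34882 ≈ 281.56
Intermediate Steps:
N(w, q) = q²/2 + w²/2 (N(w, q) = (w*w + q*q)/2 = (w² + q²)/2 = (q² + w²)/2 = q²/2 + w²/2)
K = 16334/17441 (K = 32668*(1/34882) = 16334/17441 ≈ 0.93653)
C(v) = 81/2 + v²/2 (C(v) = (½)*(-9)² + v²/2 = (½)*81 + v²/2 = 81/2 + v²/2)
C((62 - 15) - 69) - K = (81/2 + ((62 - 15) - 69)²/2) - 1*16334/17441 = (81/2 + (47 - 69)²/2) - 16334/17441 = (81/2 + (½)*(-22)²) - 16334/17441 = (81/2 + (½)*484) - 16334/17441 = (81/2 + 242) - 16334/17441 = 565/2 - 16334/17441 = 9821497/34882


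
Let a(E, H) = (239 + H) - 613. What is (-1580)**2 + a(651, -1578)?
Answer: 2494448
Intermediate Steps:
a(E, H) = -374 + H
(-1580)**2 + a(651, -1578) = (-1580)**2 + (-374 - 1578) = 2496400 - 1952 = 2494448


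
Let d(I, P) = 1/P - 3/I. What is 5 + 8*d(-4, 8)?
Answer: 12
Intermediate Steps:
d(I, P) = 1/P - 3/I
5 + 8*d(-4, 8) = 5 + 8*(1/8 - 3/(-4)) = 5 + 8*(⅛ - 3*(-¼)) = 5 + 8*(⅛ + ¾) = 5 + 8*(7/8) = 5 + 7 = 12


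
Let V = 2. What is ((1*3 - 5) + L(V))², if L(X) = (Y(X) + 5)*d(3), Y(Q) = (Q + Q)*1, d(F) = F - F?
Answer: 4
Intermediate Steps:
d(F) = 0
Y(Q) = 2*Q (Y(Q) = (2*Q)*1 = 2*Q)
L(X) = 0 (L(X) = (2*X + 5)*0 = (5 + 2*X)*0 = 0)
((1*3 - 5) + L(V))² = ((1*3 - 5) + 0)² = ((3 - 5) + 0)² = (-2 + 0)² = (-2)² = 4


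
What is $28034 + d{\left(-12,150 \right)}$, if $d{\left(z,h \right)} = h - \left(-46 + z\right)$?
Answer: $28242$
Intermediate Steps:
$d{\left(z,h \right)} = 46 + h - z$
$28034 + d{\left(-12,150 \right)} = 28034 + \left(46 + 150 - -12\right) = 28034 + \left(46 + 150 + 12\right) = 28034 + 208 = 28242$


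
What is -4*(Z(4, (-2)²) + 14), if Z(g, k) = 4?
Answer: -72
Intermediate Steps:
-4*(Z(4, (-2)²) + 14) = -4*(4 + 14) = -4*18 = -72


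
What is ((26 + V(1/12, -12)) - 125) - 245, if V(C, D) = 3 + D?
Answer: -353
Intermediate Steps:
((26 + V(1/12, -12)) - 125) - 245 = ((26 + (3 - 12)) - 125) - 245 = ((26 - 9) - 125) - 245 = (17 - 125) - 245 = -108 - 245 = -353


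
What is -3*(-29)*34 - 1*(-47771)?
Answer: 50729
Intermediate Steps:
-3*(-29)*34 - 1*(-47771) = 87*34 + 47771 = 2958 + 47771 = 50729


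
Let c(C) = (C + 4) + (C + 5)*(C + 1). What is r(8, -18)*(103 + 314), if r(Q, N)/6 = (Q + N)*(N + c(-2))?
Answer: 475380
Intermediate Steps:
c(C) = 4 + C + (1 + C)*(5 + C) (c(C) = (4 + C) + (5 + C)*(1 + C) = (4 + C) + (1 + C)*(5 + C) = 4 + C + (1 + C)*(5 + C))
r(Q, N) = 6*(-1 + N)*(N + Q) (r(Q, N) = 6*((Q + N)*(N + (9 + (-2)² + 7*(-2)))) = 6*((N + Q)*(N + (9 + 4 - 14))) = 6*((N + Q)*(N - 1)) = 6*((N + Q)*(-1 + N)) = 6*((-1 + N)*(N + Q)) = 6*(-1 + N)*(N + Q))
r(8, -18)*(103 + 314) = (-6*(-18) - 6*8 + 6*(-18)² + 6*(-18)*8)*(103 + 314) = (108 - 48 + 6*324 - 864)*417 = (108 - 48 + 1944 - 864)*417 = 1140*417 = 475380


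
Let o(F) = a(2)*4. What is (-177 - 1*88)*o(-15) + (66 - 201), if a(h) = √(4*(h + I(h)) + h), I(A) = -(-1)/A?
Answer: -135 - 2120*√3 ≈ -3806.9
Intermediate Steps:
I(A) = 1/A
a(h) = √(4/h + 5*h) (a(h) = √(4*(h + 1/h) + h) = √((4*h + 4/h) + h) = √(4/h + 5*h))
o(F) = 8*√3 (o(F) = √(4/2 + 5*2)*4 = √(4*(½) + 10)*4 = √(2 + 10)*4 = √12*4 = (2*√3)*4 = 8*√3)
(-177 - 1*88)*o(-15) + (66 - 201) = (-177 - 1*88)*(8*√3) + (66 - 201) = (-177 - 88)*(8*√3) - 135 = -2120*√3 - 135 = -135 - 2120*√3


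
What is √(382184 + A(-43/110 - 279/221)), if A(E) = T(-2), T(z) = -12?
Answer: 2*√95543 ≈ 618.20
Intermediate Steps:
A(E) = -12
√(382184 + A(-43/110 - 279/221)) = √(382184 - 12) = √382172 = 2*√95543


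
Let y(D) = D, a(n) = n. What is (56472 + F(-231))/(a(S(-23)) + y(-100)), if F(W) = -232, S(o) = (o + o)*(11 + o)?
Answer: 14060/113 ≈ 124.42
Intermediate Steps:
S(o) = 2*o*(11 + o) (S(o) = (2*o)*(11 + o) = 2*o*(11 + o))
(56472 + F(-231))/(a(S(-23)) + y(-100)) = (56472 - 232)/(2*(-23)*(11 - 23) - 100) = 56240/(2*(-23)*(-12) - 100) = 56240/(552 - 100) = 56240/452 = 56240*(1/452) = 14060/113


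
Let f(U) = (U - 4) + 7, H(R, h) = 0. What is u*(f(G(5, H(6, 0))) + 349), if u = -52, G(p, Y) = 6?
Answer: -18616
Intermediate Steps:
f(U) = 3 + U (f(U) = (-4 + U) + 7 = 3 + U)
u*(f(G(5, H(6, 0))) + 349) = -52*((3 + 6) + 349) = -52*(9 + 349) = -52*358 = -18616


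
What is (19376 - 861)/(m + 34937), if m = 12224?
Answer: 18515/47161 ≈ 0.39259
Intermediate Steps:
(19376 - 861)/(m + 34937) = (19376 - 861)/(12224 + 34937) = 18515/47161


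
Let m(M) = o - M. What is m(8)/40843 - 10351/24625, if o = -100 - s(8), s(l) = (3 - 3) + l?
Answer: -425622393/1005758875 ≈ -0.42319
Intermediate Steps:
s(l) = l (s(l) = 0 + l = l)
o = -108 (o = -100 - 1*8 = -100 - 8 = -108)
m(M) = -108 - M
m(8)/40843 - 10351/24625 = (-108 - 1*8)/40843 - 10351/24625 = (-108 - 8)*(1/40843) - 10351*1/24625 = -116*1/40843 - 10351/24625 = -116/40843 - 10351/24625 = -425622393/1005758875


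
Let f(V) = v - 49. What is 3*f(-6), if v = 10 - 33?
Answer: -216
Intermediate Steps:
v = -23
f(V) = -72 (f(V) = -23 - 49 = -72)
3*f(-6) = 3*(-72) = -216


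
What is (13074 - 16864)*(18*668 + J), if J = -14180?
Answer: 8171240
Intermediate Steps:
(13074 - 16864)*(18*668 + J) = (13074 - 16864)*(18*668 - 14180) = -3790*(12024 - 14180) = -3790*(-2156) = 8171240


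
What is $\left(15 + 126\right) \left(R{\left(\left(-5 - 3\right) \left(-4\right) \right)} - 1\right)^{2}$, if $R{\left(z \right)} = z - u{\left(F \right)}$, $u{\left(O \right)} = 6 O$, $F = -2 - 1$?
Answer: $338541$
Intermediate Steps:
$F = -3$
$R{\left(z \right)} = 18 + z$ ($R{\left(z \right)} = z - 6 \left(-3\right) = z - -18 = z + 18 = 18 + z$)
$\left(15 + 126\right) \left(R{\left(\left(-5 - 3\right) \left(-4\right) \right)} - 1\right)^{2} = \left(15 + 126\right) \left(\left(18 + \left(-5 - 3\right) \left(-4\right)\right) - 1\right)^{2} = 141 \left(\left(18 - -32\right) - 1\right)^{2} = 141 \left(\left(18 + 32\right) - 1\right)^{2} = 141 \left(50 - 1\right)^{2} = 141 \cdot 49^{2} = 141 \cdot 2401 = 338541$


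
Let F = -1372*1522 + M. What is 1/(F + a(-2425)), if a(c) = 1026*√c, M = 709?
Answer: -27833/58134728199 - 114*I*√97/96891213665 ≈ -4.7877e-7 - 1.1588e-8*I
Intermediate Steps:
F = -2087475 (F = -1372*1522 + 709 = -2088184 + 709 = -2087475)
1/(F + a(-2425)) = 1/(-2087475 + 1026*√(-2425)) = 1/(-2087475 + 1026*(5*I*√97)) = 1/(-2087475 + 5130*I*√97)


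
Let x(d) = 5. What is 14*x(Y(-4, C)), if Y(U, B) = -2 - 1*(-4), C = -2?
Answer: 70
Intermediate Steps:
Y(U, B) = 2 (Y(U, B) = -2 + 4 = 2)
14*x(Y(-4, C)) = 14*5 = 70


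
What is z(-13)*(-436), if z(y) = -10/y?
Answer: -4360/13 ≈ -335.38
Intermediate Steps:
z(-13)*(-436) = -10/(-13)*(-436) = -10*(-1/13)*(-436) = (10/13)*(-436) = -4360/13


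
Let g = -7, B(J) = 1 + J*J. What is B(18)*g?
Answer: -2275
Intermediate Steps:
B(J) = 1 + J²
B(18)*g = (1 + 18²)*(-7) = (1 + 324)*(-7) = 325*(-7) = -2275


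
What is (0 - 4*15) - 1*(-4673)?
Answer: 4613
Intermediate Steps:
(0 - 4*15) - 1*(-4673) = (0 - 60) + 4673 = -60 + 4673 = 4613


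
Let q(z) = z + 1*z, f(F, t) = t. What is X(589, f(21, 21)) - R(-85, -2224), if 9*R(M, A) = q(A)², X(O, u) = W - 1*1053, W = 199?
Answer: -19792390/9 ≈ -2.1992e+6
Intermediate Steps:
X(O, u) = -854 (X(O, u) = 199 - 1*1053 = 199 - 1053 = -854)
q(z) = 2*z (q(z) = z + z = 2*z)
R(M, A) = 4*A²/9 (R(M, A) = (2*A)²/9 = (4*A²)/9 = 4*A²/9)
X(589, f(21, 21)) - R(-85, -2224) = -854 - 4*(-2224)²/9 = -854 - 4*4946176/9 = -854 - 1*19784704/9 = -854 - 19784704/9 = -19792390/9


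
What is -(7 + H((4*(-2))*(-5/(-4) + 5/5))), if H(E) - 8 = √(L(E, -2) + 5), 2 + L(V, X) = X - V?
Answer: -15 - √19 ≈ -19.359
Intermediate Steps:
L(V, X) = -2 + X - V (L(V, X) = -2 + (X - V) = -2 + X - V)
H(E) = 8 + √(1 - E) (H(E) = 8 + √((-2 - 2 - E) + 5) = 8 + √((-4 - E) + 5) = 8 + √(1 - E))
-(7 + H((4*(-2))*(-5/(-4) + 5/5))) = -(7 + (8 + √(1 - 4*(-2)*(-5/(-4) + 5/5)))) = -(7 + (8 + √(1 - (-8)*(-5*(-¼) + 5*(⅕))))) = -(7 + (8 + √(1 - (-8)*(5/4 + 1)))) = -(7 + (8 + √(1 - (-8)*9/4))) = -(7 + (8 + √(1 - 1*(-18)))) = -(7 + (8 + √(1 + 18))) = -(7 + (8 + √19)) = -(15 + √19) = -15 - √19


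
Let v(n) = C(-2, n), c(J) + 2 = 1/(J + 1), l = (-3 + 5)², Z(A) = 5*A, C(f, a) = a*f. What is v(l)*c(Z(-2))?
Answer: 152/9 ≈ 16.889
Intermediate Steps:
l = 4 (l = 2² = 4)
c(J) = -2 + 1/(1 + J) (c(J) = -2 + 1/(J + 1) = -2 + 1/(1 + J))
v(n) = -2*n (v(n) = n*(-2) = -2*n)
v(l)*c(Z(-2)) = (-2*4)*((-1 - 10*(-2))/(1 + 5*(-2))) = -8*(-1 - 2*(-10))/(1 - 10) = -8*(-1 + 20)/(-9) = -(-8)*19/9 = -8*(-19/9) = 152/9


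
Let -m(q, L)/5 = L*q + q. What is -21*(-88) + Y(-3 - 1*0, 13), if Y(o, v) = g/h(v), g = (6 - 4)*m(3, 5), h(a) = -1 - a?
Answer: 13026/7 ≈ 1860.9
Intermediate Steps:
m(q, L) = -5*q - 5*L*q (m(q, L) = -5*(L*q + q) = -5*(q + L*q) = -5*q - 5*L*q)
g = -180 (g = (6 - 4)*(-5*3*(1 + 5)) = 2*(-5*3*6) = 2*(-90) = -180)
Y(o, v) = -180/(-1 - v)
-21*(-88) + Y(-3 - 1*0, 13) = -21*(-88) + 180/(1 + 13) = 1848 + 180/14 = 1848 + 180*(1/14) = 1848 + 90/7 = 13026/7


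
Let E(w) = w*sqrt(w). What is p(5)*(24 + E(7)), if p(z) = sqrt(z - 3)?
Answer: sqrt(2)*(24 + 7*sqrt(7)) ≈ 60.133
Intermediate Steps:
p(z) = sqrt(-3 + z)
E(w) = w**(3/2)
p(5)*(24 + E(7)) = sqrt(-3 + 5)*(24 + 7**(3/2)) = sqrt(2)*(24 + 7*sqrt(7))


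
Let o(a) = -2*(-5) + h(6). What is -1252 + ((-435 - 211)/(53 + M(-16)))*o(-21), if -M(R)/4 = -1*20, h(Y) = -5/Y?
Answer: -27227/21 ≈ -1296.5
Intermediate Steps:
M(R) = 80 (M(R) = -(-4)*20 = -4*(-20) = 80)
o(a) = 55/6 (o(a) = -2*(-5) - 5/6 = 10 - 5*⅙ = 10 - ⅚ = 55/6)
-1252 + ((-435 - 211)/(53 + M(-16)))*o(-21) = -1252 + ((-435 - 211)/(53 + 80))*(55/6) = -1252 - 646/133*(55/6) = -1252 - 646*1/133*(55/6) = -1252 - 34/7*55/6 = -1252 - 935/21 = -27227/21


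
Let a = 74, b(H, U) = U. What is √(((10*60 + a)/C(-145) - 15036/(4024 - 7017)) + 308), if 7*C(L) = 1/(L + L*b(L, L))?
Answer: 20*√2206191734705/2993 ≈ 9925.3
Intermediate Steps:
C(L) = 1/(7*(L + L²)) (C(L) = 1/(7*(L + L*L)) = 1/(7*(L + L²)))
√(((10*60 + a)/C(-145) - 15036/(4024 - 7017)) + 308) = √(((10*60 + 74)/(((⅐)/(-145*(1 - 145)))) - 15036/(4024 - 7017)) + 308) = √(((600 + 74)/(((⅐)*(-1/145)/(-144))) - 15036/(-2993)) + 308) = √((674/(((⅐)*(-1/145)*(-1/144))) - 15036*(-1/2993)) + 308) = √((674/(1/146160) + 15036/2993) + 308) = √((674*146160 + 15036/2993) + 308) = √((98511840 + 15036/2993) + 308) = √(294845952156/2993 + 308) = √(294846874000/2993) = 20*√2206191734705/2993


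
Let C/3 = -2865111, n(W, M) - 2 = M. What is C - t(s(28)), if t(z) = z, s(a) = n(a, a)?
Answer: -8595363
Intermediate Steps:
n(W, M) = 2 + M
s(a) = 2 + a
C = -8595333 (C = 3*(-2865111) = -8595333)
C - t(s(28)) = -8595333 - (2 + 28) = -8595333 - 1*30 = -8595333 - 30 = -8595363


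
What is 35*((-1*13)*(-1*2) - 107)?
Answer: -2835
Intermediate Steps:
35*((-1*13)*(-1*2) - 107) = 35*(-13*(-2) - 107) = 35*(26 - 107) = 35*(-81) = -2835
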